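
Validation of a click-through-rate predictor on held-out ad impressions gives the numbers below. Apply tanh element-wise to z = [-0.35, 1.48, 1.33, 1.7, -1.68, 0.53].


tanh(-0.35) = -0.3364
tanh(1.48) = 0.9015
tanh(1.33) = 0.8692
tanh(1.7) = 0.9354
tanh(-1.68) = -0.9329
tanh(0.53) = 0.4854
result = [-0.3364, 0.9015, 0.8692, 0.9354, -0.9329, 0.4854]

[-0.3364, 0.9015, 0.8692, 0.9354, -0.9329, 0.4854]


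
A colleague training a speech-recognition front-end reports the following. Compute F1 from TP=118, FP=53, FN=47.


Precision = 118/171 = 0.6901
Recall = 118/165 = 0.7152
F1 = 2·P·R/(P+R) = 2·TP/(2·TP+FP+FN) = 236/(236+53+47) = 236/336 = 0.7024

0.7024


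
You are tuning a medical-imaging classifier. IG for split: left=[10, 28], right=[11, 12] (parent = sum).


Parent = [21, 40], H_parent = 0.9288
H_left = 0.8315 (n=38), H_right = 0.9986 (n=23)
H_children = (38/61)·0.8315 + (23/61)·0.9986 = 0.8945
IG = 0.9288 - 0.8945 = 0.0343

0.0343


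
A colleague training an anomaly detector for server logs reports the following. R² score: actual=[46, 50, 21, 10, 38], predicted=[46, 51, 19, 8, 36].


ȳ = 33
SS_res = Σ(y-ŷ)² = 13
SS_tot = Σ(y-ȳ)² = 1156
R² = 1 - SS_res/SS_tot = 1 - 0.0112 = 0.9888

0.9888


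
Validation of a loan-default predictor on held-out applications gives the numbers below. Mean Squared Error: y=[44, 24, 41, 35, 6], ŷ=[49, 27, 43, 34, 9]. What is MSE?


Squared errors: (44-49)²=25, (24-27)²=9, (41-43)²=4, (35-34)²=1, (6-9)²=9
Sum = 48
MSE = 48/5 = 48/5

48/5


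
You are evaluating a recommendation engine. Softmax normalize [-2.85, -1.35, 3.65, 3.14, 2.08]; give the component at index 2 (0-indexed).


Exponentials: e^-2.85=0.0578, e^-1.35=0.2592, e^3.65=38.4747, e^3.14=23.1039, e^2.08=8.0045
Sum = 69.9001
Softmax = [0.0008, 0.0037, 0.5504, 0.3305, 0.1145]
p[2] = 38.4747/69.9001 = 0.5504

0.5504


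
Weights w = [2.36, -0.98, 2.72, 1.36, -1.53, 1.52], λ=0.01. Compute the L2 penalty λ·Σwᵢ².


‖w‖₂² = (2.36)² + (-0.98)² + (2.72)² + (1.36)² + (-1.53)² + (1.52)²
     = 5.5696 + 0.9604 + 7.3984 + 1.8496 + 2.3409 + 2.3104
     = 20.4293
λ·‖w‖₂² = 0.01·20.4293 = 0.204293

0.204293


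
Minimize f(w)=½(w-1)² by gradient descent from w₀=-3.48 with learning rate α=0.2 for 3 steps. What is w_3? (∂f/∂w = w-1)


step 1: grad = -3.48-1 = -4.48; w = -3.48 - 0.2·(-4.48) = -2.584
step 2: grad = -2.584-1 = -3.584; w = -2.584 - 0.2·(-3.584) = -1.8672
step 3: grad = -1.8672-1 = -2.8672; w = -1.8672 - 0.2·(-2.8672) = -1.29376

-1.29376


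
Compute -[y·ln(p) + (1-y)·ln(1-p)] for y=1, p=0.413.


BCE = -[y·ln(p) + (1-y)·ln(1-p)]
= -1·ln(0.413) - 0
= -ln(0.413) = 0.8843

0.8843


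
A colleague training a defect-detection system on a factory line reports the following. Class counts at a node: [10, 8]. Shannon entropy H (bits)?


Probabilities: [10/18, 8/18] ≈ [0.5556, 0.4444]
H = -((10/18)·log₂(10/18) + (8/18)·log₂(8/18))
  = 0.9911 bits

0.9911 bits


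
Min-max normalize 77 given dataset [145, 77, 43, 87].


min=43, max=145
(77-43)/(145-43) = 34/102 = 0.3333

0.3333


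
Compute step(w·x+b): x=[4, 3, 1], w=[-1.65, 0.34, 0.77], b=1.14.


z = (4)·(-1.65) + (3)·(0.34) + (1)·(0.77) + 1.14
  = -3.67
step(z) = 0 (z<0)

0


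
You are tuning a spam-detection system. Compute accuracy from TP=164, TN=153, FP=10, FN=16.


Accuracy = (TP+TN)/(TP+TN+FP+FN)
= (164+153)/(343)
= 317/343 = 92.42%

92.42%


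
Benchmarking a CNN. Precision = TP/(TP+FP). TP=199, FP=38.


Precision = TP/(TP+FP)
= 199/(199+38)
= 199/237 = 83.97%

83.97%


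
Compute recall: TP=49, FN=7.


Recall = TP/(TP+FN)
= 49/(49+7)
= 49/56 = 87.5%

87.5%


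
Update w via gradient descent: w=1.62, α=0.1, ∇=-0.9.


w_new = w - α·∇
= 1.62 - 0.1·-0.9
= 1.62 + 0.09
= 1.71

1.71


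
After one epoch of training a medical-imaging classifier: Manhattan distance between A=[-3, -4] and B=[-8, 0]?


d = |-3+ 8| + |-4-0|
  = 5 + 4
  = 9

9


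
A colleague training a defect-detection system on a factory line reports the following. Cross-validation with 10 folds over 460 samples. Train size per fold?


Fold size = 460/10 = 46
Training per fold = 460 - 46 = 414

414


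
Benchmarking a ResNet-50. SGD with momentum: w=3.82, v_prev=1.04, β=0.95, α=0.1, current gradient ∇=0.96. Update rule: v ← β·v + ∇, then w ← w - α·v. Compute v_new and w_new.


v_new = 0.95·1.04 + 0.96 = 0.988 + 0.96 = 1.948
w_new = 3.82 - 0.1·1.948 = 3.82 - 0.1948 = 3.6252

v_new=1.948, w_new=3.6252


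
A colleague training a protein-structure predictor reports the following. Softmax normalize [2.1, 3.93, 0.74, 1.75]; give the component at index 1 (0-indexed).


Exponentials: e^2.1=8.1662, e^3.93=50.907, e^0.74=2.0959, e^1.75=5.7546
Sum = 66.9237
Softmax = [0.122, 0.7607, 0.0313, 0.086]
p[1] = 50.907/66.9237 = 0.7607

0.7607


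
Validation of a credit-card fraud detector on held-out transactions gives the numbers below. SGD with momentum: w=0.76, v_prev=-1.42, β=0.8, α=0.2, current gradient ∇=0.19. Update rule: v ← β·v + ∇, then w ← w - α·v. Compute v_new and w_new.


v_new = 0.8·-1.42 + 0.19 = -1.136 + 0.19 = -0.946
w_new = 0.76 - 0.2·-0.946 = 0.76 + 0.1892 = 0.9492

v_new=-0.946, w_new=0.9492


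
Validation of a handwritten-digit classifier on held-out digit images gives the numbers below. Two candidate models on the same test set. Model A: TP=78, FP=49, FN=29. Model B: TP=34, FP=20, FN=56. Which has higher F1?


Model A: P=78/127=0.6142, R=78/107=0.729, F1=2PR/(P+R)=2TP/(2TP+FP+FN)=156/234=0.6667
Model B: P=34/54=0.6296, R=34/90=0.3778, F1=2PR/(P+R)=2TP/(2TP+FP+FN)=68/144=0.4722
0.6667 > 0.4722 → Model A

Model A


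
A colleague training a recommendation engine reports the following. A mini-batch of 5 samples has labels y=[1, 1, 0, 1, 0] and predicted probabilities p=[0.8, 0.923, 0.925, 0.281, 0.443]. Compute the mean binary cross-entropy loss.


L[0] = -ln(0.8) = 0.2231
L[1] = -ln(0.923) = 0.0801
L[2] = -ln(1-0.925) = -ln(0.075) = 2.5903
L[3] = -ln(0.281) = 1.2694
L[4] = -ln(1-0.443) = -ln(0.557) = 0.5852
mean = (0.2231 + 0.0801 + 2.5903 + 1.2694 + 0.5852)/5 = 0.9496

0.9496


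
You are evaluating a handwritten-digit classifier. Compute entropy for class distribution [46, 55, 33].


Probabilities: [46/134, 55/134, 33/134] ≈ [0.3433, 0.4104, 0.2463]
H = -((46/134)·log₂(46/134) + (55/134)·log₂(55/134) + (33/134)·log₂(33/134))
  = 1.5547 bits

1.5547 bits


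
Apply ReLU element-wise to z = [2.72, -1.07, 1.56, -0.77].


ReLU(2.72) = max(0, 2.72) = 2.72
ReLU(-1.07) = max(0, -1.07) = 0.0
ReLU(1.56) = max(0, 1.56) = 1.56
ReLU(-0.77) = max(0, -0.77) = 0.0
result = [2.72, 0.0, 1.56, 0.0]

[2.72, 0.0, 1.56, 0.0]


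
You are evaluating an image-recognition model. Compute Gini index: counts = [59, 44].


Probabilities: [59/103, 44/103] ≈ [0.5728, 0.4272]
Σpᵢ² = (3481 + 1936)/103² = 5417/10609
Gini = 1 - Σpᵢ² = 1 - 5417/10609 = 0.4894

0.4894


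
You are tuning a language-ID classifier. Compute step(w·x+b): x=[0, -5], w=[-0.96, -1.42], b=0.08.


z = (0)·(-0.96) + (-5)·(-1.42) + 0.08
  = 7.18
step(z) = 1 (z≥0)

1


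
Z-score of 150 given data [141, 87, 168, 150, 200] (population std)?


μ = 149.2, σ = 37.0697
z = (150 - 149.2)/37.0697 = 0.0216

0.0216


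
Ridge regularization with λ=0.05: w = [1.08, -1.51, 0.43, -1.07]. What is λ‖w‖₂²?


‖w‖₂² = (1.08)² + (-1.51)² + (0.43)² + (-1.07)²
     = 1.1664 + 2.2801 + 0.1849 + 1.1449
     = 4.7763
λ·‖w‖₂² = 0.05·4.7763 = 0.238815

0.238815


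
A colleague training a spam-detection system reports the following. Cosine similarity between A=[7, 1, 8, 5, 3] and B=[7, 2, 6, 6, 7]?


A·B = 7·7 + 1·2 + 8·6 + 5·6 + 3·7 = 150
‖A‖ = √148 = 12.1655, ‖B‖ = √174 = 13.1909
cos = 150/(√148·√174) = 150/√25752 = 0.9347

0.9347


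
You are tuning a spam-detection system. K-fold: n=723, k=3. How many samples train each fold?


Fold size = 723/3 = 241
Training per fold = 723 - 241 = 482

482


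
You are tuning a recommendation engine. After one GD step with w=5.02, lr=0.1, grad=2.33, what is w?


w_new = w - α·∇
= 5.02 - 0.1·2.33
= 5.02 - 0.233
= 4.787

4.787


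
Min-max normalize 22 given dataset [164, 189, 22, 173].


min=22, max=189
(22-22)/(189-22) = 0/167 = 0.0

0.0


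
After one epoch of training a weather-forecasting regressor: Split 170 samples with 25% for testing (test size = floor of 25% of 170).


Test = ⌊170·25/100⌋ = 42
Train = 170 - 42 = 128

Train: 128, Test: 42


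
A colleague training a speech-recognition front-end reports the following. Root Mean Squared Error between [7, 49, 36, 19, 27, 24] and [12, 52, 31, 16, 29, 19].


MSE = 97/6 = 16.1667
RMSE = √(97/6) = 4.0208

4.0208


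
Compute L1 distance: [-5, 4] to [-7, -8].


d = |-5+ 7| + |4+ 8|
  = 2 + 12
  = 14

14


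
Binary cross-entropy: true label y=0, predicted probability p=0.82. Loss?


BCE = -[y·ln(p) + (1-y)·ln(1-p)]
= -0 - 1·ln(1-0.82)
= -ln(0.18) = 1.7148

1.7148


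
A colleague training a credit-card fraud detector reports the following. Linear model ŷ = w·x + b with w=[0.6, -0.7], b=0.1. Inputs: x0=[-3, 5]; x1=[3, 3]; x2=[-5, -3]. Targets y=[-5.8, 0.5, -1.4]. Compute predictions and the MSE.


ŷ0 = (0.6)·(-3) + (-0.7)·(5) + 0.1 = -5.2
ŷ1 = (0.6)·(3) + (-0.7)·(3) + 0.1 = -0.2
ŷ2 = (0.6)·(-5) + (-0.7)·(-3) + 0.1 = -0.8
errors² = [0.36, 0.49, 0.36]
MSE = 1.2100/3 = 0.4033

0.4033


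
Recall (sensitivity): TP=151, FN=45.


Recall = TP/(TP+FN)
= 151/(151+45)
= 151/196 = 77.04%

77.04%


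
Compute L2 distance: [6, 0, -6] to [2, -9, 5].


d = √((6-2)² + (0+ 9)² + (-6-5)²)
  = √(16 + 81 + 121)
  = √218 = 14.7648

14.7648


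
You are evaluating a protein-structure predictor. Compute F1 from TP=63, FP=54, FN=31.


Precision = 63/117 = 0.5385
Recall = 63/94 = 0.6702
F1 = 2·P·R/(P+R) = 2·TP/(2·TP+FP+FN) = 126/(126+54+31) = 126/211 = 0.5972

0.5972


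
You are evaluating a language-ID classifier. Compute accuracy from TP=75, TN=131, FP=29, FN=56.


Accuracy = (TP+TN)/(TP+TN+FP+FN)
= (75+131)/(291)
= 206/291 = 70.79%

70.79%


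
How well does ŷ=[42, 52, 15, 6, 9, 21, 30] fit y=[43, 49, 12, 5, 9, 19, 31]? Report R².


ȳ = 24
SS_res = Σ(y-ŷ)² = 25
SS_tot = Σ(y-ȳ)² = 1790
R² = 1 - SS_res/SS_tot = 1 - 0.014 = 0.986

0.986


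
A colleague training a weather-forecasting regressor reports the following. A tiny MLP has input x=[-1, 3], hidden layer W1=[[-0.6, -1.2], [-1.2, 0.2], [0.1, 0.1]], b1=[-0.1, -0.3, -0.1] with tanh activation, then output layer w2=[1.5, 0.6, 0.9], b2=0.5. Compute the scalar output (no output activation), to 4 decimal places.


z1[0] = (-0.6)·(-1) + (-1.2)·(3) - 0.1 = -3.1
z1[1] = (-1.2)·(-1) + (0.2)·(3) - 0.3 = 1.5
z1[2] = (0.1)·(-1) + (0.1)·(3) - 0.1 = 0.1
h = tanh(z1) = [-0.9959, 0.9051, 0.0997]
output = (1.5)·(-0.9959) + (0.6)·(0.9051) + (0.9)·(0.0997) + 0.5 = -0.3611

-0.3611


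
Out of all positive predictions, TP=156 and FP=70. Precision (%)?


Precision = TP/(TP+FP)
= 156/(156+70)
= 156/226 = 69.03%

69.03%


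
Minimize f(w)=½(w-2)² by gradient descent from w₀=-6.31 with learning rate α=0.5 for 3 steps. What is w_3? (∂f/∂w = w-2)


step 1: grad = -6.31-2 = -8.31; w = -6.31 - 0.5·(-8.31) = -2.155
step 2: grad = -2.155-2 = -4.155; w = -2.155 - 0.5·(-4.155) = -0.0775
step 3: grad = -0.0775-2 = -2.0775; w = -0.0775 - 0.5·(-2.0775) = 0.96125

0.96125


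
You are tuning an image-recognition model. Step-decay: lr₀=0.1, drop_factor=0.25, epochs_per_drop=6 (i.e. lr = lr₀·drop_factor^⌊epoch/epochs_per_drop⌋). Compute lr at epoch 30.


n_drops = ⌊30/6⌋ = 5
lr = 0.1·0.25^5 = 0.1·0.0009765625 = 0.00009765625

0.00009765625


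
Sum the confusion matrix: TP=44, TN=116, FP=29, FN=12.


Total = TP + TN + FP + FN
= 44 + 116 + 29 + 12
= 201
(Predicted positive: 73, predicted negative: 128)

201


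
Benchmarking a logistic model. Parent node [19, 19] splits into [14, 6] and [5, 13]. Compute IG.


Parent = [19, 19], H_parent = 1
H_left = 0.8813 (n=20), H_right = 0.8524 (n=18)
H_children = (20/38)·0.8813 + (18/38)·0.8524 = 0.8676
IG = 1 - 0.8676 = 0.1324

0.1324


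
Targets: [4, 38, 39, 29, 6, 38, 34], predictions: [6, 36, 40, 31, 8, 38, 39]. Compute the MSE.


Squared errors: (4-6)²=4, (38-36)²=4, (39-40)²=1, (29-31)²=4, (6-8)²=4, (38-38)²=0, (34-39)²=25
Sum = 42
MSE = 42/7 = 6

6


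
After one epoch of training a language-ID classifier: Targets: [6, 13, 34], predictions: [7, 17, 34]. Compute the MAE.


Absolute errors: |6-7|=1, |13-17|=4, |34-34|=0
Sum = 5
MAE = 5/3 = 5/3

5/3


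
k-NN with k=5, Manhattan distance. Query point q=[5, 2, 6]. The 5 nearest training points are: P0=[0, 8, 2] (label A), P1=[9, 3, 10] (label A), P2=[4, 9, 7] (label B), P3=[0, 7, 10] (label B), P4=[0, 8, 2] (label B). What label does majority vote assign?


d(q,P0) = 15  (label A)
d(q,P1) = 9  (label A)
d(q,P2) = 9  (label B)
d(q,P3) = 14  (label B)
d(q,P4) = 15  (label B)
Votes: A=2, B=3
Majority → B

B


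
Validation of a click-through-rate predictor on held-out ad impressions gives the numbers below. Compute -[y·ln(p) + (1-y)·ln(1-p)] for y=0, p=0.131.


BCE = -[y·ln(p) + (1-y)·ln(1-p)]
= -0 - 1·ln(1-0.131)
= -ln(0.869) = 0.1404

0.1404


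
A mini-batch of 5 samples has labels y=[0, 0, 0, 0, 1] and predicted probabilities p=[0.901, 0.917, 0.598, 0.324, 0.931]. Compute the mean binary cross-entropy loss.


L[0] = -ln(1-0.901) = -ln(0.099) = 2.3126
L[1] = -ln(1-0.917) = -ln(0.083) = 2.4889
L[2] = -ln(1-0.598) = -ln(0.402) = 0.9113
L[3] = -ln(1-0.324) = -ln(0.676) = 0.3916
L[4] = -ln(0.931) = 0.0715
mean = (2.3126 + 2.4889 + 0.9113 + 0.3916 + 0.0715)/5 = 1.2352

1.2352


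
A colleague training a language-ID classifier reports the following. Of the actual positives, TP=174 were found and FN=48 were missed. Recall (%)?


Recall = TP/(TP+FN)
= 174/(174+48)
= 174/222 = 78.38%

78.38%


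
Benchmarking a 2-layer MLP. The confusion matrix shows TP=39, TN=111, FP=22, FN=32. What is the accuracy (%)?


Accuracy = (TP+TN)/(TP+TN+FP+FN)
= (39+111)/(204)
= 150/204 = 73.53%

73.53%


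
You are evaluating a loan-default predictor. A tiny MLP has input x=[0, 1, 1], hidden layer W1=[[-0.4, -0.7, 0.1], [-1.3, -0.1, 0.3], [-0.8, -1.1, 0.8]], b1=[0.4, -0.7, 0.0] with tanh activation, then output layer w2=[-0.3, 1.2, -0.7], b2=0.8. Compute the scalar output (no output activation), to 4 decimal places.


z1[0] = (-0.4)·(0) + (-0.7)·(1) + (0.1)·(1) + 0.4 = -0.2
z1[1] = (-1.3)·(0) + (-0.1)·(1) + (0.3)·(1) - 0.7 = -0.5
z1[2] = (-0.8)·(0) + (-1.1)·(1) + (0.8)·(1) + 0.0 = -0.3
h = tanh(z1) = [-0.1974, -0.4621, -0.2913]
output = (-0.3)·(-0.1974) + (1.2)·(-0.4621) + (-0.7)·(-0.2913) + 0.8 = 0.5086

0.5086


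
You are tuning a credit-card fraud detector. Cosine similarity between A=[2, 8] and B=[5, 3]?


A·B = 2·5 + 8·3 = 34
‖A‖ = √68 = 8.2462, ‖B‖ = √34 = 5.831
cos = 34/(√68·√34) = 34/√2312 = 0.7071

0.7071


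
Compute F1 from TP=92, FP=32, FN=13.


Precision = 92/124 = 0.7419
Recall = 92/105 = 0.8762
F1 = 2·P·R/(P+R) = 2·TP/(2·TP+FP+FN) = 184/(184+32+13) = 184/229 = 0.8035

0.8035


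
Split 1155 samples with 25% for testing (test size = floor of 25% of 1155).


Test = ⌊1155·25/100⌋ = 288
Train = 1155 - 288 = 867

Train: 867, Test: 288


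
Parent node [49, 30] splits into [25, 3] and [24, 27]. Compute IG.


Parent = [49, 30], H_parent = 0.9579
H_left = 0.4912 (n=28), H_right = 0.9975 (n=51)
H_children = (28/79)·0.4912 + (51/79)·0.9975 = 0.8181
IG = 0.9579 - 0.8181 = 0.1398

0.1398


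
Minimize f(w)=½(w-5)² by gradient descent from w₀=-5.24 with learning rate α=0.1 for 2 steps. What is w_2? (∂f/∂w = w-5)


step 1: grad = -5.24-5 = -10.24; w = -5.24 - 0.1·(-10.24) = -4.216
step 2: grad = -4.216-5 = -9.216; w = -4.216 - 0.1·(-9.216) = -3.2944

-3.2944


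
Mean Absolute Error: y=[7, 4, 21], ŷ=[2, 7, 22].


Absolute errors: |7-2|=5, |4-7|=3, |21-22|=1
Sum = 9
MAE = 9/3 = 3

3


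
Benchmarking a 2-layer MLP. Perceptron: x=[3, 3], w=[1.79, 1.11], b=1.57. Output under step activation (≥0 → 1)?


z = (3)·(1.79) + (3)·(1.11) + 1.57
  = 10.27
step(z) = 1 (z≥0)

1


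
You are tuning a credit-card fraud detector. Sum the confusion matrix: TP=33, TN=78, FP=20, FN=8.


Total = TP + TN + FP + FN
= 33 + 78 + 20 + 8
= 139
(Predicted positive: 53, predicted negative: 86)

139


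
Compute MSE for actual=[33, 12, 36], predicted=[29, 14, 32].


Squared errors: (33-29)²=16, (12-14)²=4, (36-32)²=16
Sum = 36
MSE = 36/3 = 12

12


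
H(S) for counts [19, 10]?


Probabilities: [19/29, 10/29] ≈ [0.6552, 0.3448]
H = -((19/29)·log₂(19/29) + (10/29)·log₂(10/29))
  = 0.9294 bits

0.9294 bits


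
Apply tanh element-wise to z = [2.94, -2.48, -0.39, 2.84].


tanh(2.94) = 0.9944
tanh(-2.48) = -0.9861
tanh(-0.39) = -0.3714
tanh(2.84) = 0.9932
result = [0.9944, -0.9861, -0.3714, 0.9932]

[0.9944, -0.9861, -0.3714, 0.9932]


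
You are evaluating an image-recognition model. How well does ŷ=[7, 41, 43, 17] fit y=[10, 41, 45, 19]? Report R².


ȳ = 28.75
SS_res = Σ(y-ŷ)² = 17
SS_tot = Σ(y-ȳ)² = 860.75
R² = 1 - SS_res/SS_tot = 1 - 0.0198 = 0.9802

0.9802


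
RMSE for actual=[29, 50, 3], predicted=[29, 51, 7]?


MSE = 17/3 = 5.6667
RMSE = √(17/3) = 2.3805

2.3805


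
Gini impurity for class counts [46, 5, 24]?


Probabilities: [46/75, 5/75, 24/75] ≈ [0.6133, 0.0667, 0.32]
Σpᵢ² = (2116 + 25 + 576)/75² = 2717/5625
Gini = 1 - Σpᵢ² = 1 - 2717/5625 = 0.517

0.517


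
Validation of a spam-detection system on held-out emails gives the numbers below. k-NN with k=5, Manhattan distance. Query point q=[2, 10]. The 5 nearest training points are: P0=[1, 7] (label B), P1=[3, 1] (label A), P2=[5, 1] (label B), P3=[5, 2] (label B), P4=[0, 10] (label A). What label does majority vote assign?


d(q,P0) = 4  (label B)
d(q,P1) = 10  (label A)
d(q,P2) = 12  (label B)
d(q,P3) = 11  (label B)
d(q,P4) = 2  (label A)
Votes: A=2, B=3
Majority → B

B


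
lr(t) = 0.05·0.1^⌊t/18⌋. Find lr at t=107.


n_drops = ⌊107/18⌋ = 5
lr = 0.05·0.1^5 = 0.05·0.00001 = 0.0000005

0.0000005


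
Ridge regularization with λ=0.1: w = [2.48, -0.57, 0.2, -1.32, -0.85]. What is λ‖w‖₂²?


‖w‖₂² = (2.48)² + (-0.57)² + (0.2)² + (-1.32)² + (-0.85)²
     = 6.1504 + 0.3249 + 0.04 + 1.7424 + 0.7225
     = 8.9802
λ·‖w‖₂² = 0.1·8.9802 = 0.89802

0.89802


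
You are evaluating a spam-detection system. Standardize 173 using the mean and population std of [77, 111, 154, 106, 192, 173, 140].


μ = 136.1429, σ = 37.5135
z = (173 - 136.1429)/37.5135 = 0.9825

0.9825


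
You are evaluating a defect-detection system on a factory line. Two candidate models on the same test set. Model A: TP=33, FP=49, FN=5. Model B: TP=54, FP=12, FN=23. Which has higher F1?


Model A: P=33/82=0.4024, R=33/38=0.8684, F1=2PR/(P+R)=2TP/(2TP+FP+FN)=66/120=0.55
Model B: P=54/66=0.8182, R=54/77=0.7013, F1=2PR/(P+R)=2TP/(2TP+FP+FN)=108/143=0.7552
0.55 < 0.7552 → Model B

Model B


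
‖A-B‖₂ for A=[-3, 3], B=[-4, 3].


d = √((-3+ 4)² + (3-3)²)
  = √(1 + 0)
  = √1 = 1.0

1.0


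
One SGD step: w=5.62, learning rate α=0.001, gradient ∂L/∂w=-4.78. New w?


w_new = w - α·∇
= 5.62 - 0.001·-4.78
= 5.62 + 0.00478
= 5.62478

5.62478


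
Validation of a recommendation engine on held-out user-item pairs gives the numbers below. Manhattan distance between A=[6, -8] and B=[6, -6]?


d = |6-6| + |-8+ 6|
  = 0 + 2
  = 2

2


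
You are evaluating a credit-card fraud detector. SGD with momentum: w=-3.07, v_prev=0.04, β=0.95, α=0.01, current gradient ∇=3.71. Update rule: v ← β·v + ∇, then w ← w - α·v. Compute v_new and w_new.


v_new = 0.95·0.04 + 3.71 = 0.038 + 3.71 = 3.748
w_new = -3.07 - 0.01·3.748 = -3.07 - 0.03748 = -3.10748

v_new=3.748, w_new=-3.10748


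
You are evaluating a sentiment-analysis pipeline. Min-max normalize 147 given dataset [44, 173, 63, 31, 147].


min=31, max=173
(147-31)/(173-31) = 116/142 = 0.8169

0.8169


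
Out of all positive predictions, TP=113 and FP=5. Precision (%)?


Precision = TP/(TP+FP)
= 113/(113+5)
= 113/118 = 95.76%

95.76%


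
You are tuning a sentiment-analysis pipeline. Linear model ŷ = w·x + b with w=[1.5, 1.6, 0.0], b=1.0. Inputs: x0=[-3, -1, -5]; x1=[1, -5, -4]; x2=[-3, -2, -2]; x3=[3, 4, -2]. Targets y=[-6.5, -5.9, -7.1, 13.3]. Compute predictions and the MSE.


ŷ0 = (1.5)·(-3) + (1.6)·(-1) + (0.0)·(-5) + 1.0 = -5.1
ŷ1 = (1.5)·(1) + (1.6)·(-5) + (0.0)·(-4) + 1.0 = -5.5
ŷ2 = (1.5)·(-3) + (1.6)·(-2) + (0.0)·(-2) + 1.0 = -6.7
ŷ3 = (1.5)·(3) + (1.6)·(4) + (0.0)·(-2) + 1.0 = 11.9
errors² = [1.96, 0.16, 0.16, 1.96]
MSE = 4.2400/4 = 1.06

1.06


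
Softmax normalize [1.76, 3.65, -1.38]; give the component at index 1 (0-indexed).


Exponentials: e^1.76=5.8124, e^3.65=38.4747, e^-1.38=0.2516
Sum = 44.5387
Softmax = [0.1305, 0.8638, 0.0056]
p[1] = 38.4747/44.5387 = 0.8638

0.8638


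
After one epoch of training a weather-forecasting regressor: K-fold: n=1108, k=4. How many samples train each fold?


Fold size = 1108/4 = 277
Training per fold = 1108 - 277 = 831

831


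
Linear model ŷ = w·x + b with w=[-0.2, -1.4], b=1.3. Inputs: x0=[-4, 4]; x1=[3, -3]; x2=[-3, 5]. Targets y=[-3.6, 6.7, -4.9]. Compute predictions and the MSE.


ŷ0 = (-0.2)·(-4) + (-1.4)·(4) + 1.3 = -3.5
ŷ1 = (-0.2)·(3) + (-1.4)·(-3) + 1.3 = 4.9
ŷ2 = (-0.2)·(-3) + (-1.4)·(5) + 1.3 = -5.1
errors² = [0.01, 3.24, 0.04]
MSE = 3.2900/3 = 1.0967

1.0967


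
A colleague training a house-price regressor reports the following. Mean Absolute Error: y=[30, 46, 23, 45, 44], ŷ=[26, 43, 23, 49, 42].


Absolute errors: |30-26|=4, |46-43|=3, |23-23|=0, |45-49|=4, |44-42|=2
Sum = 13
MAE = 13/5 = 13/5

13/5


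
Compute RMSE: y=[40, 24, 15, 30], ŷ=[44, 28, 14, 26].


MSE = 49/4 = 12.25
RMSE = √(49/4) = 3.5

3.5


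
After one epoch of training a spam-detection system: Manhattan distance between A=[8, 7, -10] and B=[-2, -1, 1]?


d = |8+ 2| + |7+ 1| + |-10-1|
  = 10 + 8 + 11
  = 29

29


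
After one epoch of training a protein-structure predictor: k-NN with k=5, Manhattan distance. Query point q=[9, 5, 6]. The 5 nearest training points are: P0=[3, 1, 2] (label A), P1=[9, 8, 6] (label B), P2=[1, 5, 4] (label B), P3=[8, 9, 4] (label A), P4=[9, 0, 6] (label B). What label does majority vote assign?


d(q,P0) = 14  (label A)
d(q,P1) = 3  (label B)
d(q,P2) = 10  (label B)
d(q,P3) = 7  (label A)
d(q,P4) = 5  (label B)
Votes: A=2, B=3
Majority → B

B


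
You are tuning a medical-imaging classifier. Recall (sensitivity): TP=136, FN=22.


Recall = TP/(TP+FN)
= 136/(136+22)
= 136/158 = 86.08%

86.08%


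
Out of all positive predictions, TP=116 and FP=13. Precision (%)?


Precision = TP/(TP+FP)
= 116/(116+13)
= 116/129 = 89.92%

89.92%


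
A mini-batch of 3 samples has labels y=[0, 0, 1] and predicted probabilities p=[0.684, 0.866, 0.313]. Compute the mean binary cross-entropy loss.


L[0] = -ln(1-0.684) = -ln(0.316) = 1.152
L[1] = -ln(1-0.866) = -ln(0.134) = 2.0099
L[2] = -ln(0.313) = 1.1616
mean = (1.152 + 2.0099 + 1.1616)/3 = 1.4412

1.4412


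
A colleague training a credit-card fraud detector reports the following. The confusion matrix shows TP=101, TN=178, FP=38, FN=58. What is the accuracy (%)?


Accuracy = (TP+TN)/(TP+TN+FP+FN)
= (101+178)/(375)
= 279/375 = 74.4%

74.4%


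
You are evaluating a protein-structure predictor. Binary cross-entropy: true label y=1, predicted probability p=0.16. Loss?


BCE = -[y·ln(p) + (1-y)·ln(1-p)]
= -1·ln(0.16) - 0
= -ln(0.16) = 1.8326

1.8326


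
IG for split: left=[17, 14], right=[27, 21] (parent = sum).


Parent = [44, 35], H_parent = 0.9906
H_left = 0.9932 (n=31), H_right = 0.9887 (n=48)
H_children = (31/79)·0.9932 + (48/79)·0.9887 = 0.9905
IG = 0.9906 - 0.9905 = 0.0001

0.0001


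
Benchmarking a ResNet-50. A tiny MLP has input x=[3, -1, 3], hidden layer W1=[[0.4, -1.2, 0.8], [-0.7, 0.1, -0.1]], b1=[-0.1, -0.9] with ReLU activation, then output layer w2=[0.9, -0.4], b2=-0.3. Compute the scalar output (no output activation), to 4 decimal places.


z1[0] = (0.4)·(3) + (-1.2)·(-1) + (0.8)·(3) - 0.1 = 4.7
z1[1] = (-0.7)·(3) + (0.1)·(-1) + (-0.1)·(3) - 0.9 = -3.4
h = ReLU(z1) = [4.7, 0.0]
output = (0.9)·(4.7) + (-0.4)·(0.0) - 0.3 = 3.93

3.93


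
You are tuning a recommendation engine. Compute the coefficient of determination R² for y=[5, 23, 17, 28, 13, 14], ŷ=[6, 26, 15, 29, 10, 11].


ȳ = 16.6667
SS_res = Σ(y-ŷ)² = 33
SS_tot = Σ(y-ȳ)² = 325.33
R² = 1 - SS_res/SS_tot = 1 - 0.1014 = 0.8986

0.8986


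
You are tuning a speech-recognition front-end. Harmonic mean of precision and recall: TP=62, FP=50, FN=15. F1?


Precision = 62/112 = 0.5536
Recall = 62/77 = 0.8052
F1 = 2·P·R/(P+R) = 2·TP/(2·TP+FP+FN) = 124/(124+50+15) = 124/189 = 0.6561

0.6561


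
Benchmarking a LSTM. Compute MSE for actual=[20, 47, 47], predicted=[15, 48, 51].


Squared errors: (20-15)²=25, (47-48)²=1, (47-51)²=16
Sum = 42
MSE = 42/3 = 14

14


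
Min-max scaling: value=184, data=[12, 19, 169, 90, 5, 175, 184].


min=5, max=184
(184-5)/(184-5) = 179/179 = 1.0

1.0


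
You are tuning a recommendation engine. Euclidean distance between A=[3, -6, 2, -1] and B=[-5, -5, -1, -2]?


d = √((3+ 5)² + (-6+ 5)² + (2+ 1)² + (-1+ 2)²)
  = √(64 + 1 + 9 + 1)
  = √75 = 8.6603

8.6603


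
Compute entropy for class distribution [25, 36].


Probabilities: [25/61, 36/61] ≈ [0.4098, 0.5902]
H = -((25/61)·log₂(25/61) + (36/61)·log₂(36/61))
  = 0.9764 bits

0.9764 bits


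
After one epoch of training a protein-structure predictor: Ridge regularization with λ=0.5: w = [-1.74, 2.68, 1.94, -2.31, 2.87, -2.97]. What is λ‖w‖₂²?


‖w‖₂² = (-1.74)² + (2.68)² + (1.94)² + (-2.31)² + (2.87)² + (-2.97)²
     = 3.0276 + 7.1824 + 3.7636 + 5.3361 + 8.2369 + 8.8209
     = 36.3675
λ·‖w‖₂² = 0.5·36.3675 = 18.18375

18.18375


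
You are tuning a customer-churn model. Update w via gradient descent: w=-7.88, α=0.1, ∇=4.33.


w_new = w - α·∇
= -7.88 - 0.1·4.33
= -7.88 - 0.433
= -8.313

-8.313


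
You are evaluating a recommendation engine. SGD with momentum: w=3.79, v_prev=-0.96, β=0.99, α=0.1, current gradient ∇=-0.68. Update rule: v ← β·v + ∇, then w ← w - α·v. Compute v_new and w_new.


v_new = 0.99·-0.96 - 0.68 = -0.9504 - 0.68 = -1.6304
w_new = 3.79 - 0.1·-1.6304 = 3.79 + 0.16304 = 3.95304

v_new=-1.6304, w_new=3.95304


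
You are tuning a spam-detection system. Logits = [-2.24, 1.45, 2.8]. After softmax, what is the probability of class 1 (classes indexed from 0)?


Exponentials: e^-2.24=0.1065, e^1.45=4.2631, e^2.8=16.4446
Sum = 20.8142
Softmax = [0.0051, 0.2048, 0.7901]
p[1] = 4.2631/20.8142 = 0.2048

0.2048


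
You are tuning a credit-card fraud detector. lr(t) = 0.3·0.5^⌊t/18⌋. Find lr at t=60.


n_drops = ⌊60/18⌋ = 3
lr = 0.3·0.5^3 = 0.3·0.125 = 0.0375

0.0375


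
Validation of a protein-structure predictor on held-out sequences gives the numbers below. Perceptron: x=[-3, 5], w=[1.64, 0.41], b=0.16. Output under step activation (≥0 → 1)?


z = (-3)·(1.64) + (5)·(0.41) + 0.16
  = -2.71
step(z) = 0 (z<0)

0


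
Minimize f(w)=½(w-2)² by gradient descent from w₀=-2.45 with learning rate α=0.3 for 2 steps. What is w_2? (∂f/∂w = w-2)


step 1: grad = -2.45-2 = -4.45; w = -2.45 - 0.3·(-4.45) = -1.115
step 2: grad = -1.115-2 = -3.115; w = -1.115 - 0.3·(-3.115) = -0.1805

-0.1805


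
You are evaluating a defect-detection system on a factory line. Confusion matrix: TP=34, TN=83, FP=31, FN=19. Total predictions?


Total = TP + TN + FP + FN
= 34 + 83 + 31 + 19
= 167
(Predicted positive: 65, predicted negative: 102)

167


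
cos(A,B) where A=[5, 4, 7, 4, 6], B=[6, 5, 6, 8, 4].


A·B = 5·6 + 4·5 + 7·6 + 4·8 + 6·4 = 148
‖A‖ = √142 = 11.9164, ‖B‖ = √177 = 13.3041
cos = 148/(√142·√177) = 148/√25134 = 0.9335

0.9335


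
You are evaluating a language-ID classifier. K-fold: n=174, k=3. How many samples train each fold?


Fold size = 174/3 = 58
Training per fold = 174 - 58 = 116

116


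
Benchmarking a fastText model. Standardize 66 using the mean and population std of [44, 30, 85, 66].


μ = 56.25, σ = 20.9806
z = (66 - 56.25)/20.9806 = 0.4647

0.4647


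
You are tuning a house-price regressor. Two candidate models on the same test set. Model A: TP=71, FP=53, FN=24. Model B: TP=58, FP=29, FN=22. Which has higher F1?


Model A: P=71/124=0.5726, R=71/95=0.7474, F1=2PR/(P+R)=2TP/(2TP+FP+FN)=142/219=0.6484
Model B: P=58/87=0.6667, R=58/80=0.725, F1=2PR/(P+R)=2TP/(2TP+FP+FN)=116/167=0.6946
0.6484 < 0.6946 → Model B

Model B


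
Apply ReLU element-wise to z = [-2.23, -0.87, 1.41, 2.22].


ReLU(-2.23) = max(0, -2.23) = 0.0
ReLU(-0.87) = max(0, -0.87) = 0.0
ReLU(1.41) = max(0, 1.41) = 1.41
ReLU(2.22) = max(0, 2.22) = 2.22
result = [0.0, 0.0, 1.41, 2.22]

[0.0, 0.0, 1.41, 2.22]


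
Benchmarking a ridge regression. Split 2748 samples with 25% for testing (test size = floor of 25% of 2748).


Test = ⌊2748·25/100⌋ = 687
Train = 2748 - 687 = 2061

Train: 2061, Test: 687


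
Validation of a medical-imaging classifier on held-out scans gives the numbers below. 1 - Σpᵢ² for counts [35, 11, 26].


Probabilities: [35/72, 11/72, 26/72] ≈ [0.4861, 0.1528, 0.3611]
Σpᵢ² = (1225 + 121 + 676)/72² = 2022/5184
Gini = 1 - Σpᵢ² = 1 - 2022/5184 = 0.61

0.61


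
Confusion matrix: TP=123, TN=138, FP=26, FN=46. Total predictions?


Total = TP + TN + FP + FN
= 123 + 138 + 26 + 46
= 333
(Predicted positive: 149, predicted negative: 184)

333


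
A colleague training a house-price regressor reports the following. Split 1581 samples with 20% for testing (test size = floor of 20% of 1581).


Test = ⌊1581·20/100⌋ = 316
Train = 1581 - 316 = 1265

Train: 1265, Test: 316


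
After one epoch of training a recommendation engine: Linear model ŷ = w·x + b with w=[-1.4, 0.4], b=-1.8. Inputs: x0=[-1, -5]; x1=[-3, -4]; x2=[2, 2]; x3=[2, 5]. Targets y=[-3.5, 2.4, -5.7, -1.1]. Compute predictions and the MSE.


ŷ0 = (-1.4)·(-1) + (0.4)·(-5) - 1.8 = -2.4
ŷ1 = (-1.4)·(-3) + (0.4)·(-4) - 1.8 = 0.8
ŷ2 = (-1.4)·(2) + (0.4)·(2) - 1.8 = -3.8
ŷ3 = (-1.4)·(2) + (0.4)·(5) - 1.8 = -2.6
errors² = [1.21, 2.56, 3.61, 2.25]
MSE = 9.6300/4 = 2.4075

2.4075


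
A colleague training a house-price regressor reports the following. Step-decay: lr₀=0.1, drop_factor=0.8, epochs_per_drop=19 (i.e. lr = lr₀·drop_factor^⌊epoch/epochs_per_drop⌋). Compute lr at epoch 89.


n_drops = ⌊89/19⌋ = 4
lr = 0.1·0.8^4 = 0.1·0.4096 = 0.04096

0.04096


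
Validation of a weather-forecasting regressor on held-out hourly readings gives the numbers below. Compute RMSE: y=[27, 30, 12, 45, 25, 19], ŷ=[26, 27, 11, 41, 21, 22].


MSE = 52/6 = 8.6667
RMSE = √(52/6) = 2.9439

2.9439


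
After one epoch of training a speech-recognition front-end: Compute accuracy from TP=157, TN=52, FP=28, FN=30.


Accuracy = (TP+TN)/(TP+TN+FP+FN)
= (157+52)/(267)
= 209/267 = 78.28%

78.28%


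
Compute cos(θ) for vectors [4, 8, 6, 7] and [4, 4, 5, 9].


A·B = 4·4 + 8·4 + 6·5 + 7·9 = 141
‖A‖ = √165 = 12.8452, ‖B‖ = √138 = 11.7473
cos = 141/(√165·√138) = 141/√22770 = 0.9344

0.9344


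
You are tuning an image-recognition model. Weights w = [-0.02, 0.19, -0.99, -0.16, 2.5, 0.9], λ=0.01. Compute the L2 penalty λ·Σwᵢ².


‖w‖₂² = (-0.02)² + (0.19)² + (-0.99)² + (-0.16)² + (2.5)² + (0.9)²
     = 0.0004 + 0.0361 + 0.9801 + 0.0256 + 6.25 + 0.81
     = 8.1022
λ·‖w‖₂² = 0.01·8.1022 = 0.081022

0.081022


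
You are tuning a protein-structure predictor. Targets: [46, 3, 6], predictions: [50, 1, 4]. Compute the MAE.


Absolute errors: |46-50|=4, |3-1|=2, |6-4|=2
Sum = 8
MAE = 8/3 = 8/3

8/3


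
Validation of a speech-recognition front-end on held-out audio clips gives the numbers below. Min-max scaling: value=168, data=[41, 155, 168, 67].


min=41, max=168
(168-41)/(168-41) = 127/127 = 1.0

1.0


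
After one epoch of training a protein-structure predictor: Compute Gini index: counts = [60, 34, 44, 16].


Probabilities: [60/154, 34/154, 44/154, 16/154] ≈ [0.3896, 0.2208, 0.2857, 0.1039]
Σpᵢ² = (3600 + 1156 + 1936 + 256)/154² = 6948/23716
Gini = 1 - Σpᵢ² = 1 - 6948/23716 = 0.707

0.707


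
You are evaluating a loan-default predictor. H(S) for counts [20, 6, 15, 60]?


Probabilities: [20/101, 6/101, 15/101, 60/101] ≈ [0.198, 0.0594, 0.1485, 0.5941]
H = -((20/101)·log₂(20/101) + (6/101)·log₂(6/101) + (15/101)·log₂(15/101) + (60/101)·log₂(60/101))
  = 1.5595 bits

1.5595 bits


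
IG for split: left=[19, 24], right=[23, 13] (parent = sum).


Parent = [42, 37], H_parent = 0.9971
H_left = 0.9902 (n=43), H_right = 0.9436 (n=36)
H_children = (43/79)·0.9902 + (36/79)·0.9436 = 0.969
IG = 0.9971 - 0.969 = 0.0281

0.0281


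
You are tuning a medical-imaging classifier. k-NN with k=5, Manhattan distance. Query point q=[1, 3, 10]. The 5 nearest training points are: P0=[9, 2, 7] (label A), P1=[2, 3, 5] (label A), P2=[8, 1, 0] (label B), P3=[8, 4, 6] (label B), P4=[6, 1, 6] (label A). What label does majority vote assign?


d(q,P0) = 12  (label A)
d(q,P1) = 6  (label A)
d(q,P2) = 19  (label B)
d(q,P3) = 12  (label B)
d(q,P4) = 11  (label A)
Votes: A=3, B=2
Majority → A

A


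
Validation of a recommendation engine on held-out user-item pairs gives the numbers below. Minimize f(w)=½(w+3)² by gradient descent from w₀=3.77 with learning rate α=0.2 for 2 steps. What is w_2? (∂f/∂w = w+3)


step 1: grad = 3.77+3 = 6.77; w = 3.77 - 0.2·(6.77) = 2.416
step 2: grad = 2.416+3 = 5.416; w = 2.416 - 0.2·(5.416) = 1.3328

1.3328


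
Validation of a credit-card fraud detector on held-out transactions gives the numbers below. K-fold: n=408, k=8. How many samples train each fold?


Fold size = 408/8 = 51
Training per fold = 408 - 51 = 357

357


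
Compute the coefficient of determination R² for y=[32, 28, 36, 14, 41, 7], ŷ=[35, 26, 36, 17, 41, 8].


ȳ = 26.3333
SS_res = Σ(y-ŷ)² = 23
SS_tot = Σ(y-ȳ)² = 869.33
R² = 1 - SS_res/SS_tot = 1 - 0.0265 = 0.9735

0.9735


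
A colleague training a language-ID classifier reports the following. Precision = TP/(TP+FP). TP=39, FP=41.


Precision = TP/(TP+FP)
= 39/(39+41)
= 39/80 = 48.75%

48.75%


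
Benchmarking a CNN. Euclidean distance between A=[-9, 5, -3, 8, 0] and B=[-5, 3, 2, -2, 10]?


d = √((-9+ 5)² + (5-3)² + (-3-2)² + (8+ 2)² + (0-10)²)
  = √(16 + 4 + 25 + 100 + 100)
  = √245 = 15.6525

15.6525


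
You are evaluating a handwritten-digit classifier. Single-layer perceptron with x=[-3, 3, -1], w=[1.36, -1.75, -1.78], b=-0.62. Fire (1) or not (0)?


z = (-3)·(1.36) + (3)·(-1.75) + (-1)·(-1.78) - 0.62
  = -8.17
step(z) = 0 (z<0)

0


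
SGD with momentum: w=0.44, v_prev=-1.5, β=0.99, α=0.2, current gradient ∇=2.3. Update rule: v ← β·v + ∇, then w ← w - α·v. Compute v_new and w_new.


v_new = 0.99·-1.5 + 2.3 = -1.485 + 2.3 = 0.815
w_new = 0.44 - 0.2·0.815 = 0.44 - 0.163 = 0.277

v_new=0.815, w_new=0.277


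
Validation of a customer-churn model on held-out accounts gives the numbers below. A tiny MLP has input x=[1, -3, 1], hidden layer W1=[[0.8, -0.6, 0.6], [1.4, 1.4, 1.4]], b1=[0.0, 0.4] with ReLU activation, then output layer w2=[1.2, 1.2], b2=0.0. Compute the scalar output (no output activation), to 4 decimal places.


z1[0] = (0.8)·(1) + (-0.6)·(-3) + (0.6)·(1) + 0.0 = 3.2
z1[1] = (1.4)·(1) + (1.4)·(-3) + (1.4)·(1) + 0.4 = -1.0
h = ReLU(z1) = [3.2, 0.0]
output = (1.2)·(3.2) + (1.2)·(0.0) + 0.0 = 3.84

3.84


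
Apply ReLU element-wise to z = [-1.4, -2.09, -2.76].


ReLU(-1.4) = max(0, -1.4) = 0.0
ReLU(-2.09) = max(0, -2.09) = 0.0
ReLU(-2.76) = max(0, -2.76) = 0.0
result = [0.0, 0.0, 0.0]

[0.0, 0.0, 0.0]


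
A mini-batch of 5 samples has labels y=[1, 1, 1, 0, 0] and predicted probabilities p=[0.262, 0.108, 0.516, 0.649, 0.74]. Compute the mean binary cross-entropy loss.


L[0] = -ln(0.262) = 1.3394
L[1] = -ln(0.108) = 2.2256
L[2] = -ln(0.516) = 0.6616
L[3] = -ln(1-0.649) = -ln(0.351) = 1.047
L[4] = -ln(1-0.74) = -ln(0.26) = 1.3471
mean = (1.3394 + 2.2256 + 0.6616 + 1.047 + 1.3471)/5 = 1.3241

1.3241


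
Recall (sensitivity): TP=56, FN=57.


Recall = TP/(TP+FN)
= 56/(56+57)
= 56/113 = 49.56%

49.56%


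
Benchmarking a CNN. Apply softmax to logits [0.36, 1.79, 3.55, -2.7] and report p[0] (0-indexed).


Exponentials: e^0.36=1.4333, e^1.79=5.9895, e^3.55=34.8133, e^-2.7=0.0672
Sum = 42.3033
Softmax = [0.0339, 0.1416, 0.8229, 0.0016]
p[0] = 1.4333/42.3033 = 0.0339

0.0339


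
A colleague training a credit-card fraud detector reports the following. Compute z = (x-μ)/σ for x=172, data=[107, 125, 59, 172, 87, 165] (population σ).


μ = 119.1667, σ = 40.2675
z = (172 - 119.1667)/40.2675 = 1.3121

1.3121


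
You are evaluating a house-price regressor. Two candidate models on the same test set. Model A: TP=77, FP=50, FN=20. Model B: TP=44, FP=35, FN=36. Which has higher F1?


Model A: P=77/127=0.6063, R=77/97=0.7938, F1=2PR/(P+R)=2TP/(2TP+FP+FN)=154/224=0.6875
Model B: P=44/79=0.557, R=44/80=0.55, F1=2PR/(P+R)=2TP/(2TP+FP+FN)=88/159=0.5535
0.6875 > 0.5535 → Model A

Model A


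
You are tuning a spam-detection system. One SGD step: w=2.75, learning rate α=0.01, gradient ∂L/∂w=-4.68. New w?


w_new = w - α·∇
= 2.75 - 0.01·-4.68
= 2.75 + 0.0468
= 2.7968

2.7968


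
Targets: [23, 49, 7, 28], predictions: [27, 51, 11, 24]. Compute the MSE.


Squared errors: (23-27)²=16, (49-51)²=4, (7-11)²=16, (28-24)²=16
Sum = 52
MSE = 52/4 = 13

13


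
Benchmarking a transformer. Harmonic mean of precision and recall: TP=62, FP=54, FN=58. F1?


Precision = 62/116 = 0.5345
Recall = 62/120 = 0.5167
F1 = 2·P·R/(P+R) = 2·TP/(2·TP+FP+FN) = 124/(124+54+58) = 124/236 = 0.5254

0.5254


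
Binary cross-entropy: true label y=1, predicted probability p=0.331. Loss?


BCE = -[y·ln(p) + (1-y)·ln(1-p)]
= -1·ln(0.331) - 0
= -ln(0.331) = 1.1056

1.1056


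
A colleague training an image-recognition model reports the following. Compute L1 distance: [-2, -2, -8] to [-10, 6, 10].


d = |-2+ 10| + |-2-6| + |-8-10|
  = 8 + 8 + 18
  = 34

34


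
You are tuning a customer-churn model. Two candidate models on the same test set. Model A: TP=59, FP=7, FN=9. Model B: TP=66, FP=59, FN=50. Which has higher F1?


Model A: P=59/66=0.8939, R=59/68=0.8676, F1=2PR/(P+R)=2TP/(2TP+FP+FN)=118/134=0.8806
Model B: P=66/125=0.528, R=66/116=0.569, F1=2PR/(P+R)=2TP/(2TP+FP+FN)=132/241=0.5477
0.8806 > 0.5477 → Model A

Model A


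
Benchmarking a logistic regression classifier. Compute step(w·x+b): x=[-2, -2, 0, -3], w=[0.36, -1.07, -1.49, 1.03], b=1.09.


z = (-2)·(0.36) + (-2)·(-1.07) + (0)·(-1.49) + (-3)·(1.03) + 1.09
  = -0.58
step(z) = 0 (z<0)

0


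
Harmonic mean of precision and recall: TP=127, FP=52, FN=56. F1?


Precision = 127/179 = 0.7095
Recall = 127/183 = 0.694
F1 = 2·P·R/(P+R) = 2·TP/(2·TP+FP+FN) = 254/(254+52+56) = 254/362 = 0.7017

0.7017


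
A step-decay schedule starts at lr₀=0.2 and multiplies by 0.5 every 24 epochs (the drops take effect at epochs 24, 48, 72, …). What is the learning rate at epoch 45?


n_drops = ⌊45/24⌋ = 1
lr = 0.2·0.5^1 = 0.2·0.5 = 0.1

0.1
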